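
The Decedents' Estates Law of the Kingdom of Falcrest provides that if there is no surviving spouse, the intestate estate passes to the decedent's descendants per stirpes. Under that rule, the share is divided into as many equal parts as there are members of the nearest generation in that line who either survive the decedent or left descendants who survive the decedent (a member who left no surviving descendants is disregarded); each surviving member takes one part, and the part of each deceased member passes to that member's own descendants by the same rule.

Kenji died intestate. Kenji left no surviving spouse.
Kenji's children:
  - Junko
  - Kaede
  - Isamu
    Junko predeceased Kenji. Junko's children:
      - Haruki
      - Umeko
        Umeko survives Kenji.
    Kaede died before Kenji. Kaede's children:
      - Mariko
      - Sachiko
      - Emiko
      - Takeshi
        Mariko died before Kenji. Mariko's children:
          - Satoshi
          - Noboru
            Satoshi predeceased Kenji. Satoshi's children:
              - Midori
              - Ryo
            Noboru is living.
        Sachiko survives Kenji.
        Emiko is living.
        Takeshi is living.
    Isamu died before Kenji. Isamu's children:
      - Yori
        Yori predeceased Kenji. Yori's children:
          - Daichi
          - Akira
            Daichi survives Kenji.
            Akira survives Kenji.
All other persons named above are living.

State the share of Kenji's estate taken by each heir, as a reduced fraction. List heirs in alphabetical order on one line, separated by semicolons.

Akira 1/6; Daichi 1/6; Emiko 1/12; Haruki 1/6; Midori 1/48; Noboru 1/24; Ryo 1/48; Sachiko 1/12; Takeshi 1/12; Umeko 1/6

There is no surviving spouse, so the entire estate passes to Kenji's descendants per stirpes.
The estate is divided into 3 equal shares of 1/3 among Junko, Kaede, Isamu.
Junko predeceased; the 1/3 allotted to Junko's branch passes to Junko's issue by representation.
The 1/3 is divided into 2 equal shares of 1/6 among Haruki, Umeko.
Haruki is living and takes 1/6.
Umeko is living and takes 1/6.
Kaede predeceased; the 1/3 allotted to Kaede's branch passes to Kaede's issue by representation.
The 1/3 is divided into 4 equal shares of 1/12 among Mariko, Sachiko, Emiko, Takeshi.
Mariko predeceased; the 1/12 allotted to Mariko's branch passes to Mariko's issue by representation.
The 1/12 is divided into 2 equal shares of 1/24 among Satoshi, Noboru.
Satoshi predeceased; the 1/24 allotted to Satoshi's branch passes to Satoshi's issue by representation.
The 1/24 is divided into 2 equal shares of 1/48 among Midori, Ryo.
Midori is living and takes 1/48.
Ryo is living and takes 1/48.
Noboru is living and takes 1/24.
Sachiko is living and takes 1/12.
Emiko is living and takes 1/12.
Takeshi is living and takes 1/12.
Isamu predeceased; the 1/3 allotted to Isamu's branch passes to Isamu's issue by representation.
Yori's line is the sole branch at this level, so the full 1/3 passes to Yori's issue by representation.
The 1/3 is divided into 2 equal shares of 1/6 among Daichi, Akira.
Daichi is living and takes 1/6.
Akira is living and takes 1/6.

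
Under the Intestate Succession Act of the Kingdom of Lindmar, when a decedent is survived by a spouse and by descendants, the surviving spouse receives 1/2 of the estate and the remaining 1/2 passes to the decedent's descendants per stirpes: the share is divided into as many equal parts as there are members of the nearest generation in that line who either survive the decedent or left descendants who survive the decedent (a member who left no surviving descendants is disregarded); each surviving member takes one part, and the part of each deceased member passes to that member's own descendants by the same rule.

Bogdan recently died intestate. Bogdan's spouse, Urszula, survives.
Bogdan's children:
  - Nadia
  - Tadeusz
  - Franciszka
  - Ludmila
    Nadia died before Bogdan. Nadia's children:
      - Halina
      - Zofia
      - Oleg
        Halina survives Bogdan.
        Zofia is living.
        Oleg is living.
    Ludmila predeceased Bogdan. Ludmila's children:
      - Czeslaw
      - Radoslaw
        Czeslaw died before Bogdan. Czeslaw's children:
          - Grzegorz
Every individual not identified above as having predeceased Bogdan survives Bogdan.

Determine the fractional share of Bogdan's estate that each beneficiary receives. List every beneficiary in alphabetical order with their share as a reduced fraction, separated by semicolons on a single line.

Urszula, as surviving spouse, takes 1/2.
The remaining 1/2 passes to Bogdan's descendants per stirpes.
The 1/2 is divided into 4 equal shares of 1/8 among Nadia, Tadeusz, Franciszka, Ludmila.
Nadia predeceased; the 1/8 allotted to Nadia's branch passes to Nadia's issue by representation.
The 1/8 is divided into 3 equal shares of 1/24 among Halina, Zofia, Oleg.
Halina is living and takes 1/24.
Zofia is living and takes 1/24.
Oleg is living and takes 1/24.
Tadeusz is living and takes 1/8.
Franciszka is living and takes 1/8.
Ludmila predeceased; the 1/8 allotted to Ludmila's branch passes to Ludmila's issue by representation.
The 1/8 is divided into 2 equal shares of 1/16 among Czeslaw, Radoslaw.
Czeslaw predeceased; the 1/16 allotted to Czeslaw's branch passes to Czeslaw's issue by representation.
Grzegorz is the sole taker at this level and receives the full 1/16.
Radoslaw is living and takes 1/16.

Franciszka 1/8; Grzegorz 1/16; Halina 1/24; Oleg 1/24; Radoslaw 1/16; Tadeusz 1/8; Urszula 1/2; Zofia 1/24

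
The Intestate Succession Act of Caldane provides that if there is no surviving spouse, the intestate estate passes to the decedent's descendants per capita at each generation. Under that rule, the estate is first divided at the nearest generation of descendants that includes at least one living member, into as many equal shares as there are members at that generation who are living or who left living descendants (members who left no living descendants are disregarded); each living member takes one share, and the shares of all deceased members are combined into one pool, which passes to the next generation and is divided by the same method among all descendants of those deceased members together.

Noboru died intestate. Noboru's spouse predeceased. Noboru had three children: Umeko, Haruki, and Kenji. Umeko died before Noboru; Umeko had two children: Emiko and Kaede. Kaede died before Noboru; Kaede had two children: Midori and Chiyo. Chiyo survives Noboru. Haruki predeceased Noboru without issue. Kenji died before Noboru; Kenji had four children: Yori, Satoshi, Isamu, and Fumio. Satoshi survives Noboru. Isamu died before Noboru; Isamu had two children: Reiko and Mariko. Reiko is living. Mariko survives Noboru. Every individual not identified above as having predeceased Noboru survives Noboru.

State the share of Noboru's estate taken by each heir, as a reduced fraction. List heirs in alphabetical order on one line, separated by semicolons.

There is no surviving spouse, so the entire estate passes to Noboru's descendants per capita at each generation.
No one at generation 1 (Umeko, Kenji) is living; moving to the next generation.
At generation 2 (Emiko, Kaede, Yori, Satoshi, Isamu, Fumio) there are 6 shares of (1)/6 = 1/6 each.
Living: Emiko, Yori, Satoshi, and Fumio — each takes 1/6.
Deceased: Kaede and Isamu. Their combined 1/3 is pooled and carried to generation 3.
At generation 3 (Midori, Chiyo, Reiko, Mariko) there are 4 shares of (1/3)/4 = 1/12 each.
Living: Midori, Chiyo, Reiko, and Mariko — each takes 1/12.

Chiyo 1/12; Emiko 1/6; Fumio 1/6; Mariko 1/12; Midori 1/12; Reiko 1/12; Satoshi 1/6; Yori 1/6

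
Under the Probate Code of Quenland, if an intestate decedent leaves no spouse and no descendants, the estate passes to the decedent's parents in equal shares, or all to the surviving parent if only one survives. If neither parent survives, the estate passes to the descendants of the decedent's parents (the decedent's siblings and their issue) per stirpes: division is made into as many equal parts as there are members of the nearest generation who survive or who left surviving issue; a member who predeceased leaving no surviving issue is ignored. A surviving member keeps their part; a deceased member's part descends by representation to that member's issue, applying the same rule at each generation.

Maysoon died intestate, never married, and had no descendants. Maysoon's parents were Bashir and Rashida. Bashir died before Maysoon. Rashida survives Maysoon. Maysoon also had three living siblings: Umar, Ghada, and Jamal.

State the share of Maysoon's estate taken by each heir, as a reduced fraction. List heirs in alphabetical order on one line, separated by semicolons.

Rashida 1

Only one parent, Rashida, survives, so Rashida takes the entire estate. The siblings take nothing because a surviving parent has priority.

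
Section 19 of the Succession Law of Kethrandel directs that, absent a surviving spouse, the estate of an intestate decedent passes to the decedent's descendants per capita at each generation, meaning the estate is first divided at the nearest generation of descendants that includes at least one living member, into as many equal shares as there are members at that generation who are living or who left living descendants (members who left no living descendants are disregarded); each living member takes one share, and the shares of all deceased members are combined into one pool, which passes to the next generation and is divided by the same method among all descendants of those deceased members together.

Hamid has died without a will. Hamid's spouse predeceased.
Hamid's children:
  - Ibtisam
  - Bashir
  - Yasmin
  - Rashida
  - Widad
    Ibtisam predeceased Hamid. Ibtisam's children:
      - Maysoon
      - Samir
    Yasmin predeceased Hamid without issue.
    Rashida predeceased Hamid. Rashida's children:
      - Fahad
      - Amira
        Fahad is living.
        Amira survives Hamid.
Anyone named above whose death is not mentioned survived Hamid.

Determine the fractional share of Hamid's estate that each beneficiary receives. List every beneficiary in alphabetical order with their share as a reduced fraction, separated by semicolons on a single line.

There is no surviving spouse, so the entire estate passes to Hamid's descendants per capita at each generation.
At generation 1 (Ibtisam, Bashir, Rashida, Widad) there are 4 shares of (1)/4 = 1/4 each.
Living: Bashir and Widad — each takes 1/4.
Deceased: Ibtisam and Rashida. Their combined 1/2 is pooled and carried to generation 2.
At generation 2 (Maysoon, Samir, Fahad, Amira) there are 4 shares of (1/2)/4 = 1/8 each.
Living: Maysoon, Samir, Fahad, and Amira — each takes 1/8.

Amira 1/8; Bashir 1/4; Fahad 1/8; Maysoon 1/8; Samir 1/8; Widad 1/4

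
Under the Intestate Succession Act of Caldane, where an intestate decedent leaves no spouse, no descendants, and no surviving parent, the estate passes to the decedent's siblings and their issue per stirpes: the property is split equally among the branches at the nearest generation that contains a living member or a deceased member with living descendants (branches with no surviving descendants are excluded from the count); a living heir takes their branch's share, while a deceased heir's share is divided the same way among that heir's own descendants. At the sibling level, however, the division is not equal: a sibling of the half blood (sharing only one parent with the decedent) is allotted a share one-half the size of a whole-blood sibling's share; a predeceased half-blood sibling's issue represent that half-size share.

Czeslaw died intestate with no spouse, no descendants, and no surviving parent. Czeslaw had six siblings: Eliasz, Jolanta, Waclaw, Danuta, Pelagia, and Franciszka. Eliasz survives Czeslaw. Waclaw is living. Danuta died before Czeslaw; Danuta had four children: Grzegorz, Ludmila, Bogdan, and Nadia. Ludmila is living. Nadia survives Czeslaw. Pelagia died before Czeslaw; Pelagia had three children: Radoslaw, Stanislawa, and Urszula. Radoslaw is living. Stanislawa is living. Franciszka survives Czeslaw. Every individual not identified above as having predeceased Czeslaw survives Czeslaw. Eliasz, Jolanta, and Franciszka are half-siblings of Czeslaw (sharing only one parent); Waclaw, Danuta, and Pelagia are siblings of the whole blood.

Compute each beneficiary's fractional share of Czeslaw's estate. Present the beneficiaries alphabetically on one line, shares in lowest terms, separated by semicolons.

No spouse, descendants, or parent survives, so the estate passes to Czeslaw's siblings per stirpes.
Half-blood siblings count for one-half the weight of whole-blood siblings at the initial division.
Dividing 1 in proportion to weights (total weight 9/2): Eliasz (weight 1/2) → 1/9; Jolanta (weight 1/2) → 1/9; Waclaw (weight 1) → 2/9; Danuta (weight 1) → 2/9; Pelagia (weight 1) → 2/9; Franciszka (weight 1/2) → 1/9.
Eliasz is living and takes 1/9.
Jolanta is living and takes 1/9.
Waclaw is living and takes 2/9.
Danuta predeceased; the 2/9 allotted to Danuta's branch passes to Danuta's issue by representation.
The 2/9 is divided into 4 equal shares of 1/18 among Grzegorz, Ludmila, Bogdan, Nadia.
Grzegorz is living and takes 1/18.
Ludmila is living and takes 1/18.
Bogdan is living and takes 1/18.
Nadia is living and takes 1/18.
Pelagia predeceased; the 2/9 allotted to Pelagia's branch passes to Pelagia's issue by representation.
The 2/9 is divided into 3 equal shares of 2/27 among Radoslaw, Stanislawa, Urszula.
Radoslaw is living and takes 2/27.
Stanislawa is living and takes 2/27.
Urszula is living and takes 2/27.
Franciszka is living and takes 1/9.

Bogdan 1/18; Eliasz 1/9; Franciszka 1/9; Grzegorz 1/18; Jolanta 1/9; Ludmila 1/18; Nadia 1/18; Radoslaw 2/27; Stanislawa 2/27; Urszula 2/27; Waclaw 2/9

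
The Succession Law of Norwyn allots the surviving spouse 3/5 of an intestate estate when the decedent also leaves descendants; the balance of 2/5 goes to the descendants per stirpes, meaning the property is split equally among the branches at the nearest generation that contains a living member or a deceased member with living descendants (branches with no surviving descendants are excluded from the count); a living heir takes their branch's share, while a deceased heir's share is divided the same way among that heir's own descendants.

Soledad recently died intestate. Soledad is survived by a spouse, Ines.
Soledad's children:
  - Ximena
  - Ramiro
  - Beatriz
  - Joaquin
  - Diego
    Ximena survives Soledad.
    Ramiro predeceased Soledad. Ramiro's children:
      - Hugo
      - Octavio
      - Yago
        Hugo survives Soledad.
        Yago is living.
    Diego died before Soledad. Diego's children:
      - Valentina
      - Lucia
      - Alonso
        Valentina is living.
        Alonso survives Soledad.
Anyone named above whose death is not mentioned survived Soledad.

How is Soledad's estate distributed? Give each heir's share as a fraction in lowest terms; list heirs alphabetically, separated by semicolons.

Alonso 2/75; Beatriz 2/25; Hugo 2/75; Ines 3/5; Joaquin 2/25; Lucia 2/75; Octavio 2/75; Valentina 2/75; Ximena 2/25; Yago 2/75

Ines, as surviving spouse, takes 3/5.
The remaining 2/5 passes to Soledad's descendants per stirpes.
The 2/5 is divided into 5 equal shares of 2/25 among Ximena, Ramiro, Beatriz, Joaquin, Diego.
Ximena is living and takes 2/25.
Ramiro predeceased; the 2/25 allotted to Ramiro's branch passes to Ramiro's issue by representation.
The 2/25 is divided into 3 equal shares of 2/75 among Hugo, Octavio, Yago.
Hugo is living and takes 2/75.
Octavio is living and takes 2/75.
Yago is living and takes 2/75.
Beatriz is living and takes 2/25.
Joaquin is living and takes 2/25.
Diego predeceased; the 2/25 allotted to Diego's branch passes to Diego's issue by representation.
The 2/25 is divided into 3 equal shares of 2/75 among Valentina, Lucia, Alonso.
Valentina is living and takes 2/75.
Lucia is living and takes 2/75.
Alonso is living and takes 2/75.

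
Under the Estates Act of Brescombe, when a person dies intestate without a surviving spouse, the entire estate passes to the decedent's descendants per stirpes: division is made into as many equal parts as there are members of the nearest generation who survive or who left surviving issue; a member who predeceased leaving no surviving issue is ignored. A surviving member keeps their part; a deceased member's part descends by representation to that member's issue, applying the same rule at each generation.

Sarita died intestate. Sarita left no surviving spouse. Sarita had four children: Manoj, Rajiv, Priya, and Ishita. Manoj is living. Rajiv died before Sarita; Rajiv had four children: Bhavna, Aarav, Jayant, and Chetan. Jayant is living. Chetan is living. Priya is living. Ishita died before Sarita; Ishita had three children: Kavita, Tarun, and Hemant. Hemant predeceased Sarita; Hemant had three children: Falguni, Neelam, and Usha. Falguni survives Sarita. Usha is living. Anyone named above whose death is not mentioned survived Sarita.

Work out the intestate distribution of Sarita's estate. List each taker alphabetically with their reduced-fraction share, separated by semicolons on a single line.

Aarav 1/16; Bhavna 1/16; Chetan 1/16; Falguni 1/36; Jayant 1/16; Kavita 1/12; Manoj 1/4; Neelam 1/36; Priya 1/4; Tarun 1/12; Usha 1/36

There is no surviving spouse, so the entire estate passes to Sarita's descendants per stirpes.
The estate is divided into 4 equal shares of 1/4 among Manoj, Rajiv, Priya, Ishita.
Manoj is living and takes 1/4.
Rajiv predeceased; the 1/4 allotted to Rajiv's branch passes to Rajiv's issue by representation.
The 1/4 is divided into 4 equal shares of 1/16 among Bhavna, Aarav, Jayant, Chetan.
Bhavna is living and takes 1/16.
Aarav is living and takes 1/16.
Jayant is living and takes 1/16.
Chetan is living and takes 1/16.
Priya is living and takes 1/4.
Ishita predeceased; the 1/4 allotted to Ishita's branch passes to Ishita's issue by representation.
The 1/4 is divided into 3 equal shares of 1/12 among Kavita, Tarun, Hemant.
Kavita is living and takes 1/12.
Tarun is living and takes 1/12.
Hemant predeceased; the 1/12 allotted to Hemant's branch passes to Hemant's issue by representation.
The 1/12 is divided into 3 equal shares of 1/36 among Falguni, Neelam, Usha.
Falguni is living and takes 1/36.
Neelam is living and takes 1/36.
Usha is living and takes 1/36.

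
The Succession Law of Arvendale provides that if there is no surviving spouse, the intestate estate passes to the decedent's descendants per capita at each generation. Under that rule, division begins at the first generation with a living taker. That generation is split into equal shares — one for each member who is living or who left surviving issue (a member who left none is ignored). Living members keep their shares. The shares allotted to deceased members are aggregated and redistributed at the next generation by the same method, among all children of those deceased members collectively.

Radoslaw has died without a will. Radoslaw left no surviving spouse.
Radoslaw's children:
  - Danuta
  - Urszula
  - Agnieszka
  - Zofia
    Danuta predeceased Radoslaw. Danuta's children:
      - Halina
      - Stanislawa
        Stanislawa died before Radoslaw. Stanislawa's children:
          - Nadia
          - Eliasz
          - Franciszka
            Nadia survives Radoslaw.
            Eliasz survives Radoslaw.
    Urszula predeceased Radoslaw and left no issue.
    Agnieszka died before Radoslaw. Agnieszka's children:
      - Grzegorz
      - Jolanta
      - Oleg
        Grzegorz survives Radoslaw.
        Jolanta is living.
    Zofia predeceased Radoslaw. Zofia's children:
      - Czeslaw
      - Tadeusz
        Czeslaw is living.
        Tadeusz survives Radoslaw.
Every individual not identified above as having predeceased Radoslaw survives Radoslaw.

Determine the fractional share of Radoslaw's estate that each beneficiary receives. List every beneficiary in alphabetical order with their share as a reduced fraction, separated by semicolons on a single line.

Czeslaw 1/7; Eliasz 1/21; Franciszka 1/21; Grzegorz 1/7; Halina 1/7; Jolanta 1/7; Nadia 1/21; Oleg 1/7; Tadeusz 1/7

There is no surviving spouse, so the entire estate passes to Radoslaw's descendants per capita at each generation.
No one at generation 1 (Danuta, Agnieszka, Zofia) is living; moving to the next generation.
At generation 2 (Halina, Stanislawa, Grzegorz, Jolanta, Oleg, Czeslaw, Tadeusz) there are 7 shares of (1)/7 = 1/7 each.
Living: Halina, Grzegorz, Jolanta, Oleg, Czeslaw, and Tadeusz — each takes 1/7.
Deceased: Stanislawa. That 1/7 share is carried to generation 3.
At generation 3 (Nadia, Eliasz, Franciszka) there are 3 shares of (1/7)/3 = 1/21 each.
Living: Nadia, Eliasz, and Franciszka — each takes 1/21.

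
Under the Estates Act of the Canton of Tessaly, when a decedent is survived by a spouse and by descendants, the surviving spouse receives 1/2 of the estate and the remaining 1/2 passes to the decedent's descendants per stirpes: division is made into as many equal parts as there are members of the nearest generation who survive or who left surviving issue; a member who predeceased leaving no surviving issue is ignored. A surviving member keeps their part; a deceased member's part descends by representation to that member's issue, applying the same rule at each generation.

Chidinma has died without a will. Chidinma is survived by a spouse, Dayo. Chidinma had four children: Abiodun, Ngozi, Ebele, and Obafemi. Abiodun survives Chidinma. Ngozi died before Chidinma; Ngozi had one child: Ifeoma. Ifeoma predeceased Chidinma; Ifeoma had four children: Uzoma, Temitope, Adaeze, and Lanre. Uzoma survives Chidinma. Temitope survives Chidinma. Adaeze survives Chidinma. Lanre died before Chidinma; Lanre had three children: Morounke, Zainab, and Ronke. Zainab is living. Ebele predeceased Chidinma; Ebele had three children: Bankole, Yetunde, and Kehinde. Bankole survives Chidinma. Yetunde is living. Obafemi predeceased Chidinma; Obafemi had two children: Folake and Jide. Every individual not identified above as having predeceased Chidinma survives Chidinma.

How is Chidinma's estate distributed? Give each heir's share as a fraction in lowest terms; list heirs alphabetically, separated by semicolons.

Abiodun 1/8; Adaeze 1/32; Bankole 1/24; Dayo 1/2; Folake 1/16; Jide 1/16; Kehinde 1/24; Morounke 1/96; Ronke 1/96; Temitope 1/32; Uzoma 1/32; Yetunde 1/24; Zainab 1/96

Dayo, as surviving spouse, takes 1/2.
The remaining 1/2 passes to Chidinma's descendants per stirpes.
The 1/2 is divided into 4 equal shares of 1/8 among Abiodun, Ngozi, Ebele, Obafemi.
Abiodun is living and takes 1/8.
Ngozi predeceased; the 1/8 allotted to Ngozi's branch passes to Ngozi's issue by representation.
Ifeoma's line is the sole branch at this level, so the full 1/8 passes to Ifeoma's issue by representation.
The 1/8 is divided into 4 equal shares of 1/32 among Uzoma, Temitope, Adaeze, Lanre.
Uzoma is living and takes 1/32.
Temitope is living and takes 1/32.
Adaeze is living and takes 1/32.
Lanre predeceased; the 1/32 allotted to Lanre's branch passes to Lanre's issue by representation.
The 1/32 is divided into 3 equal shares of 1/96 among Morounke, Zainab, Ronke.
Morounke is living and takes 1/96.
Zainab is living and takes 1/96.
Ronke is living and takes 1/96.
Ebele predeceased; the 1/8 allotted to Ebele's branch passes to Ebele's issue by representation.
The 1/8 is divided into 3 equal shares of 1/24 among Bankole, Yetunde, Kehinde.
Bankole is living and takes 1/24.
Yetunde is living and takes 1/24.
Kehinde is living and takes 1/24.
Obafemi predeceased; the 1/8 allotted to Obafemi's branch passes to Obafemi's issue by representation.
The 1/8 is divided into 2 equal shares of 1/16 among Folake, Jide.
Folake is living and takes 1/16.
Jide is living and takes 1/16.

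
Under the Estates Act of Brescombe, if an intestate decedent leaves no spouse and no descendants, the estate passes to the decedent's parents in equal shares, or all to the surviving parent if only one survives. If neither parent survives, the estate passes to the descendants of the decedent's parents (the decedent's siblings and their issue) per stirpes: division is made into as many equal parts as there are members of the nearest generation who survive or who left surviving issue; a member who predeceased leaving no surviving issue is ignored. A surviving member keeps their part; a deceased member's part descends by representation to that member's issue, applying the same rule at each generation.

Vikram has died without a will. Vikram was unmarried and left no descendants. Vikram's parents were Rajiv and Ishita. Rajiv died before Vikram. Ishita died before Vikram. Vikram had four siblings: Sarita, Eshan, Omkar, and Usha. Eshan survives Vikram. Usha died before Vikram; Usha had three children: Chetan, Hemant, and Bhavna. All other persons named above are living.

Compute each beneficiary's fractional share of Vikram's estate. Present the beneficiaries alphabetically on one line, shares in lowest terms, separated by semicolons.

Neither parent survives and there are no descendants, so the estate passes to Vikram's siblings and their issue per stirpes.
The estate is divided into 4 equal shares of 1/4 among Sarita, Eshan, Omkar, Usha.
Sarita is living and takes 1/4.
Eshan is living and takes 1/4.
Omkar is living and takes 1/4.
Usha predeceased; the 1/4 allotted to Usha's branch passes to Usha's issue by representation.
The 1/4 is divided into 3 equal shares of 1/12 among Chetan, Hemant, Bhavna.
Chetan is living and takes 1/12.
Hemant is living and takes 1/12.
Bhavna is living and takes 1/12.

Bhavna 1/12; Chetan 1/12; Eshan 1/4; Hemant 1/12; Omkar 1/4; Sarita 1/4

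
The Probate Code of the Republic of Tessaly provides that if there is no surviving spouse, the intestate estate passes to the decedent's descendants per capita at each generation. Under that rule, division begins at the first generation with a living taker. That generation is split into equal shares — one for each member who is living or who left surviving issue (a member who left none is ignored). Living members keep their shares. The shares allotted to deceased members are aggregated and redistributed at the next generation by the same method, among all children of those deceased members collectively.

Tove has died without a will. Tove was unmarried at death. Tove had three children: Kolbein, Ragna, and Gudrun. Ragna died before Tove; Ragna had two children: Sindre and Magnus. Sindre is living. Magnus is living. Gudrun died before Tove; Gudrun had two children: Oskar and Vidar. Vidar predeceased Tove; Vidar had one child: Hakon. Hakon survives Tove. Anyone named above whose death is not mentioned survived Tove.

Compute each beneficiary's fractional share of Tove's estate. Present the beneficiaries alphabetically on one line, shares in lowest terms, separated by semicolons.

Hakon 1/6; Kolbein 1/3; Magnus 1/6; Oskar 1/6; Sindre 1/6

There is no surviving spouse, so the entire estate passes to Tove's descendants per capita at each generation.
At generation 1 (Kolbein, Ragna, Gudrun) there are 3 shares of (1)/3 = 1/3 each.
Living: Kolbein — each takes 1/3.
Deceased: Ragna and Gudrun. Their combined 2/3 is pooled and carried to generation 2.
At generation 2 (Sindre, Magnus, Oskar, Vidar) there are 4 shares of (2/3)/4 = 1/6 each.
Living: Sindre, Magnus, and Oskar — each takes 1/6.
Deceased: Vidar. That 1/6 share is carried to generation 3.
At generation 3 (Hakon) there are 1 shares of (1/6)/1 = 1/6 each.
Living: Hakon — each takes 1/6.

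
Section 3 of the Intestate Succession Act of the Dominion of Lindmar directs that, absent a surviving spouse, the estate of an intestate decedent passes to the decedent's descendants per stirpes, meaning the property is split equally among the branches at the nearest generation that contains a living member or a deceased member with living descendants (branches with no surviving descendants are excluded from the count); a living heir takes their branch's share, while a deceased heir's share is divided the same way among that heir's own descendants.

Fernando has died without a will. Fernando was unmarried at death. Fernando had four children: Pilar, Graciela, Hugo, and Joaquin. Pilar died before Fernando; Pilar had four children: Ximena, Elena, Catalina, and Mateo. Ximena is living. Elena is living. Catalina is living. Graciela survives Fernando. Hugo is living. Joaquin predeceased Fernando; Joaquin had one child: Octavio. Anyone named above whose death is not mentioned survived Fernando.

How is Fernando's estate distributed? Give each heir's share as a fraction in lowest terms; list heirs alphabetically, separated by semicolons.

There is no surviving spouse, so the entire estate passes to Fernando's descendants per stirpes.
The estate is divided into 4 equal shares of 1/4 among Pilar, Graciela, Hugo, Joaquin.
Pilar predeceased; the 1/4 allotted to Pilar's branch passes to Pilar's issue by representation.
The 1/4 is divided into 4 equal shares of 1/16 among Ximena, Elena, Catalina, Mateo.
Ximena is living and takes 1/16.
Elena is living and takes 1/16.
Catalina is living and takes 1/16.
Mateo is living and takes 1/16.
Graciela is living and takes 1/4.
Hugo is living and takes 1/4.
Joaquin predeceased; the 1/4 allotted to Joaquin's branch passes to Joaquin's issue by representation.
Octavio is the sole taker at this level and receives the full 1/4.

Catalina 1/16; Elena 1/16; Graciela 1/4; Hugo 1/4; Mateo 1/16; Octavio 1/4; Ximena 1/16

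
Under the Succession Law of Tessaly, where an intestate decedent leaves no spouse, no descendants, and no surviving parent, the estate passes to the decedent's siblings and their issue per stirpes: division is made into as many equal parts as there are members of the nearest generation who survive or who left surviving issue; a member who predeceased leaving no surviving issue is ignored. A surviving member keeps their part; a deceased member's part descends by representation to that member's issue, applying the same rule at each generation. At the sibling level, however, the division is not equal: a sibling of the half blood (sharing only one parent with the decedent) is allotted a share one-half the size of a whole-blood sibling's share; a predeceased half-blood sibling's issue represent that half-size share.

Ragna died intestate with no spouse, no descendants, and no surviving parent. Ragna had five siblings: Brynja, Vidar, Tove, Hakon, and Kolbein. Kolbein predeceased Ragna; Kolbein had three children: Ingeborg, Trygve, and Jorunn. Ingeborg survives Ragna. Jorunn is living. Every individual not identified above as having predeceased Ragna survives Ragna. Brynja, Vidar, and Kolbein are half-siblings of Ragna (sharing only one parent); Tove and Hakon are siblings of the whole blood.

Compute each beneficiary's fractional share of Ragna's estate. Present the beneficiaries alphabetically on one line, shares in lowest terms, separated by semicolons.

Brynja 1/7; Hakon 2/7; Ingeborg 1/21; Jorunn 1/21; Tove 2/7; Trygve 1/21; Vidar 1/7

No spouse, descendants, or parent survives, so the estate passes to Ragna's siblings per stirpes.
Half-blood siblings count for one-half the weight of whole-blood siblings at the initial division.
Dividing 1 in proportion to weights (total weight 7/2): Brynja (weight 1/2) → 1/7; Vidar (weight 1/2) → 1/7; Tove (weight 1) → 2/7; Hakon (weight 1) → 2/7; Kolbein (weight 1/2) → 1/7.
Brynja is living and takes 1/7.
Vidar is living and takes 1/7.
Tove is living and takes 2/7.
Hakon is living and takes 2/7.
Kolbein predeceased; the 1/7 allotted to Kolbein's branch passes to Kolbein's issue by representation.
The 1/7 is divided into 3 equal shares of 1/21 among Ingeborg, Trygve, Jorunn.
Ingeborg is living and takes 1/21.
Trygve is living and takes 1/21.
Jorunn is living and takes 1/21.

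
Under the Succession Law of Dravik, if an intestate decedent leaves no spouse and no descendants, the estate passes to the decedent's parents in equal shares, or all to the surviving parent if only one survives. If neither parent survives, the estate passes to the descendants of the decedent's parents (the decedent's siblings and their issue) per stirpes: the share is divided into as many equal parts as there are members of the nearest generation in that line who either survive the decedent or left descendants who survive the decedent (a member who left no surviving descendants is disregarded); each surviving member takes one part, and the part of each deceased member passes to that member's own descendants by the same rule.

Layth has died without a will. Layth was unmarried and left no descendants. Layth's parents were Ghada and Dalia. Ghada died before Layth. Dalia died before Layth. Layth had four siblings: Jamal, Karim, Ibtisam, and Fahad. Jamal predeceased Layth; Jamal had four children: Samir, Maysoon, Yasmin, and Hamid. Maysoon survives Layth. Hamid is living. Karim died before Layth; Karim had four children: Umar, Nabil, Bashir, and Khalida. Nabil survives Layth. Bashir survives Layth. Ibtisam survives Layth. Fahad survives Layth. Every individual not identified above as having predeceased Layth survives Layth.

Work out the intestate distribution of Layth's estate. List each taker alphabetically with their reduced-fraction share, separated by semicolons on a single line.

Bashir 1/16; Fahad 1/4; Hamid 1/16; Ibtisam 1/4; Khalida 1/16; Maysoon 1/16; Nabil 1/16; Samir 1/16; Umar 1/16; Yasmin 1/16

Neither parent survives and there are no descendants, so the estate passes to Layth's siblings and their issue per stirpes.
The estate is divided into 4 equal shares of 1/4 among Jamal, Karim, Ibtisam, Fahad.
Jamal predeceased; the 1/4 allotted to Jamal's branch passes to Jamal's issue by representation.
The 1/4 is divided into 4 equal shares of 1/16 among Samir, Maysoon, Yasmin, Hamid.
Samir is living and takes 1/16.
Maysoon is living and takes 1/16.
Yasmin is living and takes 1/16.
Hamid is living and takes 1/16.
Karim predeceased; the 1/4 allotted to Karim's branch passes to Karim's issue by representation.
The 1/4 is divided into 4 equal shares of 1/16 among Umar, Nabil, Bashir, Khalida.
Umar is living and takes 1/16.
Nabil is living and takes 1/16.
Bashir is living and takes 1/16.
Khalida is living and takes 1/16.
Ibtisam is living and takes 1/4.
Fahad is living and takes 1/4.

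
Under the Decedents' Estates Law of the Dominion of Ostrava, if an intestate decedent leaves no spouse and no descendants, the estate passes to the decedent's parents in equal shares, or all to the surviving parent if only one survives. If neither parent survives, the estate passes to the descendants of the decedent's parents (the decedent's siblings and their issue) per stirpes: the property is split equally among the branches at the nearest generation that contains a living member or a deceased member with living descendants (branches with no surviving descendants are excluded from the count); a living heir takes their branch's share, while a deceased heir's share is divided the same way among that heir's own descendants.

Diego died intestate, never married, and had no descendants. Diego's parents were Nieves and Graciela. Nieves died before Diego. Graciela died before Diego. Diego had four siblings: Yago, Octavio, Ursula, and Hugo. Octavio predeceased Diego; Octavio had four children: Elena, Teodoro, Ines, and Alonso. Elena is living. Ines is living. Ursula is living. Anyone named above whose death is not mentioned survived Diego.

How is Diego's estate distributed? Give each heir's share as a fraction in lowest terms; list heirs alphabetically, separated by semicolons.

Alonso 1/16; Elena 1/16; Hugo 1/4; Ines 1/16; Teodoro 1/16; Ursula 1/4; Yago 1/4

Neither parent survives and there are no descendants, so the estate passes to Diego's siblings and their issue per stirpes.
The estate is divided into 4 equal shares of 1/4 among Yago, Octavio, Ursula, Hugo.
Yago is living and takes 1/4.
Octavio predeceased; the 1/4 allotted to Octavio's branch passes to Octavio's issue by representation.
The 1/4 is divided into 4 equal shares of 1/16 among Elena, Teodoro, Ines, Alonso.
Elena is living and takes 1/16.
Teodoro is living and takes 1/16.
Ines is living and takes 1/16.
Alonso is living and takes 1/16.
Ursula is living and takes 1/4.
Hugo is living and takes 1/4.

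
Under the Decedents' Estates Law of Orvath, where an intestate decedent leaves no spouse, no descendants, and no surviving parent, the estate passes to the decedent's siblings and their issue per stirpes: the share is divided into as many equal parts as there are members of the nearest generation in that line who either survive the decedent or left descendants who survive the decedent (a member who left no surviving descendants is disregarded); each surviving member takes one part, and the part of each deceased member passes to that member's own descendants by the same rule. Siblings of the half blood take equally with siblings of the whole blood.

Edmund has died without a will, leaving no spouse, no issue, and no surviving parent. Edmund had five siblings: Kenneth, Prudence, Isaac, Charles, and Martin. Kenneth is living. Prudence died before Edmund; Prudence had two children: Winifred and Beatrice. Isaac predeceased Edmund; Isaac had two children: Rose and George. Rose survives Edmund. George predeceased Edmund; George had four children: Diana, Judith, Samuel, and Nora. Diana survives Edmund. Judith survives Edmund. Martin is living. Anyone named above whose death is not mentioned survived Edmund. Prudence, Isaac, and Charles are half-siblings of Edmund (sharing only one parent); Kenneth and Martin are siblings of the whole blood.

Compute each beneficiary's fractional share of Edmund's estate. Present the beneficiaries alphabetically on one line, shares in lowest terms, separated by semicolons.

Beatrice 1/10; Charles 1/5; Diana 1/40; Judith 1/40; Kenneth 1/5; Martin 1/5; Nora 1/40; Rose 1/10; Samuel 1/40; Winifred 1/10

No spouse, descendants, or parent survives, so the estate passes to Edmund's siblings per stirpes.
Half-blood and whole-blood siblings take equally under the stated rule.
The estate is divided into 5 equal shares of 1/5 among Kenneth, Prudence, Isaac, Charles, Martin.
Kenneth is living and takes 1/5.
Prudence predeceased; the 1/5 allotted to Prudence's branch passes to Prudence's issue by representation.
The 1/5 is divided into 2 equal shares of 1/10 among Winifred, Beatrice.
Winifred is living and takes 1/10.
Beatrice is living and takes 1/10.
Isaac predeceased; the 1/5 allotted to Isaac's branch passes to Isaac's issue by representation.
The 1/5 is divided into 2 equal shares of 1/10 among Rose, George.
Rose is living and takes 1/10.
George predeceased; the 1/10 allotted to George's branch passes to George's issue by representation.
The 1/10 is divided into 4 equal shares of 1/40 among Diana, Judith, Samuel, Nora.
Diana is living and takes 1/40.
Judith is living and takes 1/40.
Samuel is living and takes 1/40.
Nora is living and takes 1/40.
Charles is living and takes 1/5.
Martin is living and takes 1/5.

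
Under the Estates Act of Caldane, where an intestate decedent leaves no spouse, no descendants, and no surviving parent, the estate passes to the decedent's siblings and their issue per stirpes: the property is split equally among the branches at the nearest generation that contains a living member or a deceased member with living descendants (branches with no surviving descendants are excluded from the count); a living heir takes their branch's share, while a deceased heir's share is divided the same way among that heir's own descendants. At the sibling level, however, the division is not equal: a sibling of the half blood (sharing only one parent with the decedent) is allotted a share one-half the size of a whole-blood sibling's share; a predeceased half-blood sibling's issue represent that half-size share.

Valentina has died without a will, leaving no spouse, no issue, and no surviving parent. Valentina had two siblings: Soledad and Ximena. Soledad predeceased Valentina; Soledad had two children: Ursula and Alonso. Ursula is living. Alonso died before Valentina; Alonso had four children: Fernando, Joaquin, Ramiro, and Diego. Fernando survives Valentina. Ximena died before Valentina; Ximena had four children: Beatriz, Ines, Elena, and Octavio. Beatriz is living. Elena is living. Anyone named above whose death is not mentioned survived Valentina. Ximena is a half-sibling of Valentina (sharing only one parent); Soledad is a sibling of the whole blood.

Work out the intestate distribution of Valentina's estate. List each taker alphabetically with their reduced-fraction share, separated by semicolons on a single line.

No spouse, descendants, or parent survives, so the estate passes to Valentina's siblings per stirpes.
Half-blood siblings count for one-half the weight of whole-blood siblings at the initial division.
Dividing 1 in proportion to weights (total weight 3/2): Soledad (weight 1) → 2/3; Ximena (weight 1/2) → 1/3.
Soledad predeceased; the 2/3 allotted to Soledad's branch passes to Soledad's issue by representation.
The 2/3 is divided into 2 equal shares of 1/3 among Ursula, Alonso.
Ursula is living and takes 1/3.
Alonso predeceased; the 1/3 allotted to Alonso's branch passes to Alonso's issue by representation.
The 1/3 is divided into 4 equal shares of 1/12 among Fernando, Joaquin, Ramiro, Diego.
Fernando is living and takes 1/12.
Joaquin is living and takes 1/12.
Ramiro is living and takes 1/12.
Diego is living and takes 1/12.
Ximena predeceased; the 1/3 allotted to Ximena's branch passes to Ximena's issue by representation.
The 1/3 is divided into 4 equal shares of 1/12 among Beatriz, Ines, Elena, Octavio.
Beatriz is living and takes 1/12.
Ines is living and takes 1/12.
Elena is living and takes 1/12.
Octavio is living and takes 1/12.

Beatriz 1/12; Diego 1/12; Elena 1/12; Fernando 1/12; Ines 1/12; Joaquin 1/12; Octavio 1/12; Ramiro 1/12; Ursula 1/3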